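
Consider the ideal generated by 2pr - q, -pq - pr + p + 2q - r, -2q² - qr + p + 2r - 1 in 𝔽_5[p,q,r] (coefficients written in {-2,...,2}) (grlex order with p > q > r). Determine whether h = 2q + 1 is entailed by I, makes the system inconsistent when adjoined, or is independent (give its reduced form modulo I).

2q + 1 is independent of I; its normal form modulo I is 2q + 1.

First compute the reduced Gröbner basis of I by Buchberger's algorithm.
f_1 = 2pr - q, LT = pr.
f_2 = -pq - pr + p + 2q - r, LT = pq.
f_3 = -2q² - qr + p + 2r - 1, LT = q².

S(f_1,f_2): lcm = pqr. S = -pr² + pr + 2q² + 2qr - r².
  reduce S modulo (f_1, f_2, f_3):
  remainder -2qr - r² + p - 2q + 2r - 1 ≠ 0; add k_4 = -2qr - r² + p - 2q + 2r - 1 to the basis.

S(f_2,f_3): lcm = pq². S = -2pqr - 2p² - pq + pr - 2q² + qr + 2p.
  reduce S modulo (f_1, f_2, f_3, k_4):
  remainder -2p² + 2p - q - 2r - 1 ≠ 0; add k_5 = -2p² + 2p - q - 2r - 1 to the basis.

S(f_3,k_4): lcm = q²r. S = -2pq + 2pr - q² + qr - r² + 2q - 2r.
  reduce S modulo (f_1, f_2, f_3, k_4, k_5):
  remainder 2r² + 2p + q - 2r + 1 ≠ 0; add k_6 = 2r² + 2p + q - 2r + 1 to the basis.

The other S-polynomials (S(f_1,f_3), S(f_1,k_4), S(f_2,k_4), S(f_1,k_5), S(f_2,k_5), S(f_3,k_5), S(k_4,k_5), S(f_1,k_6), S(f_2,k_6), S(f_3,k_6), S(k_4,k_6), S(k_5,k_6)) all reduce to 0 modulo the current basis, so we have a Gröbner basis.
Inter-reduce: drop elements whose leading term is divisible by another's, tail-reduce, and make monic.
Reduced Gröbner basis: {p² - p - 2q + r - 2, pq - p + q + r, pr + 2q, q² - q - 2r + 1, qr - p + 2q + 2r - 1, r² + p - 2q - r - 2}.
Label its elements g_1 = p² - p - 2q + r - 2, g_2 = pq - p + q + r, g_3 = pr + 2q, g_4 = q² - q - 2r + 1, g_5 = qr - p + 2q + 2r - 1, g_6 = r² + p - 2q - r - 2.

Reduce h = 2q + 1 modulo G:
  leading term q: no divisor's leading term divides it; move 2q to the remainder.
  leading term 1: no divisor's leading term divides it; move 1 to the remainder.
  normal form = 2q + 1.
The normal form is nonzero, so h ∉ I. Since h minus its normal form lies in I, I + (h) = I + (n) where n = 2q + 1; decide whether this ideal is the whole ring.
Run Buchberger on G together with n (pairs among the g_i already reduce to 0 since G is a Gröbner basis):
g_1 = p² - p - 2q + r - 2, LT = p².
g_2 = pq - p + q + r, LT = pq.
g_3 = pr + 2q, LT = pr.
g_4 = q² - q - 2r + 1, LT = q².
g_5 = qr - p + 2q + 2r - 1, LT = qr.
g_6 = r² + p - 2q - r - 2, LT = r².
n = 2q + 1, LT = q.

S(g_2,n): lcm = pq. S = p + q + r.
  reduce S modulo (g_1, g_2, g_3, g_4, g_5, g_6, n):
  remainder p + r + 2 ≠ 0; add m_8 = p + r + 2 to the basis.

S(g_4,n): lcm = q². S = q - 2r + 1.
  reduce S modulo (g_1, g_2, g_3, g_4, g_5, g_6, n, m_8):
  remainder -2r - 2 ≠ 0; add m_9 = -2r - 2 to the basis.

The other S-polynomials (S(g_1,g_2), S(g_1,g_3), S(g_1,g_4), S(g_1,g_5), S(g_1,g_6), S(g_1,n), S(g_2,g_3), S(g_2,g_4), S(g_2,g_5), S(g_2,g_6), S(g_3,g_4), S(g_3,g_5), S(g_3,g_6), S(g_3,n), S(g_4,g_5), S(g_4,g_6), S(g_5,g_6), S(g_5,n), S(g_6,n), S(g_1,m_8), S(g_2,m_8), S(g_3,m_8), S(g_4,m_8), S(g_5,m_8), S(g_6,m_8), S(n,m_8), S(g_1,m_9), S(g_2,m_9), S(g_3,m_9), S(g_4,m_9), S(g_5,m_9), S(g_6,m_9), S(n,m_9), S(m_8,m_9)) all reduce to 0 modulo the current basis, so we have a Gröbner basis.
Inter-reduce: drop elements whose leading term is divisible by another's, tail-reduce, and make monic.
Reduced Gröbner basis: {p + 1, q - 2, r + 1}.
The reduced Gröbner basis of I + (h) is {p + 1, q - 2, r + 1} ≠ {1}, a proper ideal, so the enlarged system stays consistent: h is independent of I, with normal form 2q + 1.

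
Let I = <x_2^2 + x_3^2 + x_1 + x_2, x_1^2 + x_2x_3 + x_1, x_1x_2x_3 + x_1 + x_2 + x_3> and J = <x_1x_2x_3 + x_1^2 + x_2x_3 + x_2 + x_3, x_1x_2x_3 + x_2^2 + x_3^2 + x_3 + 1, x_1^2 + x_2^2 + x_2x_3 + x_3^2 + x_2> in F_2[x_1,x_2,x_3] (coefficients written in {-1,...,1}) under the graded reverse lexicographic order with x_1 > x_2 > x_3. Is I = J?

Two ideals are equal iff their reduced Gröbner bases coincide (the reduced basis is unique for a fixed ordering).
Buchberger on the first generating set:
f_1 = x_2^2 + x_3^2 + x_1 + x_2, LT = x_2^2.
f_2 = x_1^2 + x_2x_3 + x_1, LT = x_1^2.
f_3 = x_1x_2x_3 + x_1 + x_2 + x_3, LT = x_1x_2x_3.

S(f_1,f_3): lcm = x_1x_2^2x_3. S = x_1x_3^3 + x_1^2x_3 + x_1x_2x_3 + x_1x_2 + x_2^2 + x_2x_3.
  leading term x_1x_3^3: no divisor's leading term divides it; move x_1x_3^3 to the remainder.
  leading term x_1^2x_3: subtract (x_3)·f_2 from x_1^2x_3 + x_1x_2x_3 + x_1x_2 + x_2^2 + x_2x_3 → x_1x_2x_3 + x_2x_3^2 + x_1x_2 + x_2^2 + x_1x_3 + x_2x_3
  leading term x_1x_2x_3: subtract (1)·f_3 from x_1x_2x_3 + x_2x_3^2 + x_1x_2 + x_2^2 + x_1x_3 + x_2x_3 → x_2x_3^2 + x_1x_2 + x_2^2 + x_1x_3 + x_2x_3 + x_1 + x_2 + x_3
  leading term x_2x_3^2: no divisor's leading term divides it; move x_2x_3^2 to the remainder.
  leading term x_1x_2: no divisor's leading term divides it; move x_1x_2 to the remainder.
  leading term x_2^2: subtract (1)·f_1 from x_2^2 + x_1x_3 + x_2x_3 + x_1 + x_2 + x_3 → x_1x_3 + x_2x_3 + x_3^2 + x_3
  leading term x_1x_3: no divisor's leading term divides it; move x_1x_3 to the remainder.
  leading term x_2x_3: no divisor's leading term divides it; move x_2x_3 to the remainder.
  leading term x_3^2: no divisor's leading term divides it; move x_3^2 to the remainder.
  leading term x_3: no divisor's leading term divides it; move x_3 to the remainder.
  remainder x_1x_3^3 + x_2x_3^2 + x_1x_2 + x_1x_3 + x_2x_3 + x_3^2 + x_3 ≠ 0; add g_4 = x_1x_3^3 + x_2x_3^2 + x_1x_2 + x_1x_3 + x_2x_3 + x_3^2 + x_3 to the basis.

S(f_2,f_3): lcm = x_1^2x_2x_3. S = x_2^2x_3^2 + x_1x_2x_3 + x_1^2 + x_1x_2 + x_1x_3.
  leading term x_2^2x_3^2: subtract (x_3^2)·f_1 from x_2^2x_3^2 + x_1x_2x_3 + x_1^2 + x_1x_2 + x_1x_3 → x_3^4 + x_1x_2x_3 + x_1x_3^2 + x_2x_3^2 + x_1^2 + x_1x_2 + x_1x_3
  leading term x_3^4: no divisor's leading term divides it; move x_3^4 to the remainder.
  leading term x_1x_2x_3: subtract (1)·f_3 from x_1x_2x_3 + x_1x_3^2 + x_2x_3^2 + x_1^2 + x_1x_2 + x_1x_3 → x_1x_3^2 + x_2x_3^2 + x_1^2 + x_1x_2 + x_1x_3 + x_1 + x_2 + x_3
  leading term x_1x_3^2: no divisor's leading term divides it; move x_1x_3^2 to the remainder.
  leading term x_2x_3^2: no divisor's leading term divides it; move x_2x_3^2 to the remainder.
  leading term x_1^2: subtract (1)·f_2 from x_1^2 + x_1x_2 + x_1x_3 + x_1 + x_2 + x_3 → x_1x_2 + x_1x_3 + x_2x_3 + x_2 + x_3
  leading term x_1x_2: no divisor's leading term divides it; move x_1x_2 to the remainder.
  leading term x_1x_3: no divisor's leading term divides it; move x_1x_3 to the remainder.
  leading term x_2x_3: no divisor's leading term divides it; move x_2x_3 to the remainder.
  leading term x_2: no divisor's leading term divides it; move x_2 to the remainder.
  leading term x_3: no divisor's leading term divides it; move x_3 to the remainder.
  remainder x_3^4 + x_1x_3^2 + x_2x_3^2 + x_1x_2 + x_1x_3 + x_2x_3 + x_2 + x_3 ≠ 0; add g_5 = x_3^4 + x_1x_3^2 + x_2x_3^2 + x_1x_2 + x_1x_3 + x_2x_3 + x_2 + x_3 to the basis.

The other S-polynomials (S(f_1,f_2), S(f_1,g_4), S(f_2,g_4), S(f_3,g_4), S(f_1,g_5), S(f_2,g_5), S(f_3,g_5), S(g_4,g_5)) all reduce to 0 modulo the current basis, so we have a Gröbner basis.
Inter-reduce: drop elements whose leading term is divisible by another's, tail-reduce, and make monic.
Reduced Gröbner basis: {x_1x_3^3 + x_2x_3^2 + x_1x_2 + x_1x_3 + x_2x_3 + x_3^2 + x_3, x_3^4 + x_1x_3^2 + x_2x_3^2 + x_1x_2 + x_1x_3 + x_2x_3 + x_2 + x_3, x_1x_2x_3 + x_1 + x_2 + x_3, x_1^2 + x_2x_3 + x_1, x_2^2 + x_3^2 + x_1 + x_2}.

Buchberger on the second generating set:
h_1 = x_1x_2x_3 + x_1^2 + x_2x_3 + x_2 + x_3, LT = x_1x_2x_3.
h_2 = x_1x_2x_3 + x_2^2 + x_3^2 + x_3 + 1, LT = x_1x_2x_3.
h_3 = x_1^2 + x_2^2 + x_2x_3 + x_3^2 + x_2, LT = x_1^2.

S(h_1,h_2): lcm = x_1x_2x_3. S = x_1^2 + x_2^2 + x_2x_3 + x_3^2 + x_2 + 1.
  leading term x_1^2: subtract (1)·h_3 from x_1^2 + x_2^2 + x_2x_3 + x_3^2 + x_2 + 1 → 1
  leading term 1: no divisor's leading term divides it; move 1 to the remainder.
  remainder 1 ≠ 0; add k_4 = 1 to the basis.

The other S-polynomials (S(h_1,h_3), S(h_2,h_3), S(h_1,k_4), S(h_2,k_4), S(h_3,k_4)) all reduce to 0 modulo the current basis, so we have a Gröbner basis.
Inter-reduce: drop elements whose leading term is divisible by another's, tail-reduce, and make monic.
Reduced Gröbner basis: {1}.

Since the reduced bases disagree, the two ideals are not the same.
The choice of monomial ordering does not affect the verdict — as long as both bases are computed under the same ordering, their equality decides ideal equality.

No, the ideals differ.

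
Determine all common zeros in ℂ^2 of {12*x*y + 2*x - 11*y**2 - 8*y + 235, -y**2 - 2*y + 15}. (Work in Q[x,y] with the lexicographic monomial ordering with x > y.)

{(0, -5), (-56/19, 3)}

Compute a lex Gröbner basis by Buchberger's algorithm.
f_1 = 12*x*y + 2*x - 11*y**2 - 8*y + 235, LT = x*y.
f_2 = -y**2 - 2*y + 15, LT = y**2.

S(f_1,f_2): lcm = x*y**2. S = -11/6*x*y + 15*x - 11/12*y**3 - 2/3*y**2 + 235/12*y.
  leading term x*y: subtract (-11/72)·f_1 from -11/6*x*y + 15*x - 11/12*y**3 - 2/3*y**2 + 235/12*y → 551/36*x - 11/12*y**3 - 169/72*y**2 + 661/36*y + 2585/72
  leading term x: no divisor's leading term divides it; move 551/36*x to the remainder.
  leading term y**3: subtract (11/12*y)·f_2 from -11/12*y**3 - 169/72*y**2 + 661/36*y + 2585/72 → -37/72*y**2 + 83/18*y + 2585/72
  leading term y**2: subtract (37/72)·f_2 from -37/72*y**2 + 83/18*y + 2585/72 → 203/36*y + 1015/36
  leading term y: no divisor's leading term divides it; move 203/36*y to the remainder.
  leading term 1: no divisor's leading term divides it; move 1015/36 to the remainder.
  remainder 551/36*x + 203/36*y + 1015/36 ≠ 0; add h_3 = 551/36*x + 203/36*y + 1015/36 to the basis.

The other S-polynomials (S(f_1,h_3), S(f_2,h_3)) all reduce to 0 modulo the current basis, so we have a Gröbner basis.
Inter-reduce: drop elements whose leading term is divisible by another's, tail-reduce, and make monic.
Reduced Gröbner basis: {x + 7/19*y + 35/19, y**2 + 2*y - 15}.

A lex Gröbner basis eliminates variables successively. Here y**2 + 2*y - 15 depends only on y, with roots {-5, 3}; lifting each root through the earlier basis elements recovers the full solutions.
  y = -5: the earlier basis element becomes x = 0, giving x = 0 — point (0, -5).
  y = 3: the earlier basis element becomes x + 56/19 = 0, giving x = -56/19 — point (-56/19, 3).
Check: every point annihilates each of the original generators.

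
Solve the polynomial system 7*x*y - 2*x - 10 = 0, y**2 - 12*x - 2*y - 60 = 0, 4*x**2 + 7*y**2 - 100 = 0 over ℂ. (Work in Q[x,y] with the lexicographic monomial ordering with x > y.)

{(-5, 0)}

Compute a lex Gröbner basis by Buchberger's algorithm.
f_1 = 7*x*y - 2*x - 10, LT = x*y.
f_2 = -12*x + y**2 - 2*y - 60, LT = x.
f_3 = 4*x**2 + 7*y**2 - 100, LT = x**2.

S(f_1,f_2): lcm = x*y. S = -2/7*x + 1/12*y**3 - 1/6*y**2 - 5*y - 10/7.
  leading term x: subtract (1/42)·f_2 from -2/7*x + 1/12*y**3 - 1/6*y**2 - 5*y - 10/7 → 1/12*y**3 - 4/21*y**2 - 104/21*y
  leading term y**3: no divisor's leading term divides it; move 1/12*y**3 to the remainder.
  leading term y**2: no divisor's leading term divides it; move -4/21*y**2 to the remainder.
  leading term y: no divisor's leading term divides it; move -104/21*y to the remainder.
  remainder 1/12*y**3 - 4/21*y**2 - 104/21*y ≠ 0; add h_4 = 1/12*y**3 - 4/21*y**2 - 104/21*y to the basis.

S(f_1,f_3): lcm = x**2*y. S = -2/7*x**2 - 10/7*x - 7/4*y**3 + 25*y.
  leading term x**2: subtract (1/42*x)·f_2 from -2/7*x**2 - 10/7*x - 7/4*y**3 + 25*y → -1/42*x*y**2 + 1/21*x*y - 7/4*y**3 + 25*y
  leading term x*y**2: subtract (-1/294*y)·f_1 from -1/42*x*y**2 + 1/21*x*y - 7/4*y**3 + 25*y → 2/49*x*y - 7/4*y**3 + 3670/147*y
  leading term x*y: subtract (2/343)·f_1 from 2/49*x*y - 7/4*y**3 + 3670/147*y → 4/343*x - 7/4*y**3 + 3670/147*y + 20/343
  leading term x: subtract (-1/1029)·f_2 from 4/343*x - 7/4*y**3 + 3670/147*y + 20/343 → -7/4*y**3 + 1/1029*y**2 + 25688/1029*y
  leading term y**3: subtract (-21)·h_4 from -7/4*y**3 + 1/1029*y**2 + 25688/1029*y → -4115/1029*y**2 - 81328/1029*y
  leading term y**2: no divisor's leading term divides it; move -4115/1029*y**2 to the remainder.
  leading term y: no divisor's leading term divides it; move -81328/1029*y to the remainder.
  remainder -4115/1029*y**2 - 81328/1029*y ≠ 0; add h_5 = -4115/1029*y**2 - 81328/1029*y to the basis.

S(f_2,f_3): lcm = x**2. S = -1/12*x*y**2 + 1/6*x*y + 5*x - 7/4*y**2 + 25.
  leading term x*y**2: subtract (-1/84*y)·f_1 from -1/12*x*y**2 + 1/6*x*y + 5*x - 7/4*y**2 + 25 → 1/7*x*y + 5*x - 7/4*y**2 - 5/42*y + 25
  leading term x*y: subtract (1/49)·f_1 from 1/7*x*y + 5*x - 7/4*y**2 - 5/42*y + 25 → 247/49*x - 7/4*y**2 - 5/42*y + 1235/49
  leading term x: subtract (-247/588)·f_2 from 247/49*x - 7/4*y**2 - 5/42*y + 1235/49 → -391/294*y**2 - 47/49*y
  leading term y**2: subtract (2737/8230)·h_5 from -391/294*y**2 - 47/49*y → 312641/12345*y
  leading term y: no divisor's leading term divides it; move 312641/12345*y to the remainder.
  remainder 312641/12345*y ≠ 0; add h_6 = 312641/12345*y to the basis.

The other S-polynomials (S(f_1,h_4), S(f_2,h_4), S(f_3,h_4), S(f_1,h_5), S(f_2,h_5), S(f_3,h_5), S(h_4,h_5), S(f_1,h_6), S(f_2,h_6), S(f_3,h_6), S(h_4,h_6), S(h_5,h_6)) all reduce to 0 modulo the current basis, so we have a Gröbner basis.
Inter-reduce: drop elements whose leading term is divisible by another's, tail-reduce, and make monic.
Reduced Gröbner basis: {x + 5, y}.

From the last basis element, y = 0, so y takes values in {0}. Each choice, substituted upward through the basis, yields the corresponding point(s) of the solution set.
  y = 0: the earlier basis element becomes x + 5 = 0, giving x = -5 — point (-5, 0).
Check: every point annihilates each of the original generators.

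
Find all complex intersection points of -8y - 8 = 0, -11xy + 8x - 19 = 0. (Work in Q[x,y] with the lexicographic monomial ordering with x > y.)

Compute a lex Gröbner basis by Buchberger's algorithm.
f_1 = -8y - 8, LT = y.
f_2 = -11xy + 8x - 19, LT = xy.

S(f_1,f_2): lcm = xy. S = 19/11x - 19/11.
  leading term x: no divisor's leading term divides it; move 19/11x to the remainder.
  leading term 1: no divisor's leading term divides it; move -19/11 to the remainder.
  remainder 19/11x - 19/11 ≠ 0; add h_3 = 19/11x - 19/11 to the basis.

The other S-polynomials (S(f_1,h_3), S(f_2,h_3)) all reduce to 0 modulo the current basis, so we have a Gröbner basis.
Inter-reduce: drop elements whose leading term is divisible by another's, tail-reduce, and make monic.
Reduced Gröbner basis: {x - 1, y + 1}.

The lex basis is triangular: the last element involves only y. Solving y + 1 = 0 gives y ∈ {-1}; substituting each value into the earlier elements determines the remaining variables.
  y = -1: the earlier basis element becomes x - 1 = 0, giving x = 1 — point (1, -1).
Substituting each solution back into the original system confirms all equations vanish.
A lex Gröbner basis triangularizes the system, enabling back-substitution.

{(1, -1)}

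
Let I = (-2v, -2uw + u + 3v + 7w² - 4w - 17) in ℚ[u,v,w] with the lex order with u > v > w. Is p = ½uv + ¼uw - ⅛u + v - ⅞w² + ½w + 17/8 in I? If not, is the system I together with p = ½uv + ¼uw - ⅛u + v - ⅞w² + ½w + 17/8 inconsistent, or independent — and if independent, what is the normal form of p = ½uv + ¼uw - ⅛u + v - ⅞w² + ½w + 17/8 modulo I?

½uv + ¼uw - ⅛u + v - ⅞w² + ½w + 17/8 lies in I (it reduces to 0).

First compute the reduced Gröbner basis of I by Buchberger's algorithm.
f_1 = -2v, LT = v.
f_2 = -2uw + u + 3v + 7w² - 4w - 17, LT = uw.

The S-polynomials (S(f_1,f_2)) all reduce to 0 modulo the current basis, so we have a Gröbner basis.
Inter-reduce: drop elements whose leading term is divisible by another's, tail-reduce, and make monic.
Reduced Gröbner basis: {uw - ½u - 7/2w² + 2w + 17/2, v}.
Label its elements g_1 = uw - ½u - 7/2w² + 2w + 17/2, g_2 = v.

Reduce p = ½uv + ¼uw - ⅛u + v - ⅞w² + ½w + 17/8 modulo G:
  leading term uv: subtract (½u)·g_2 from ½uv + ¼uw - ⅛u + v - ⅞w² + ½w + 17/8 → ¼uw - ⅛u + v - ⅞w² + ½w + 17/8
  leading term uw: subtract (¼)·g_1 from ¼uw - ⅛u + v - ⅞w² + ½w + 17/8 → v
  leading term v: subtract (1)·g_2 from v → 0
  normal form = 0.
Since the normal form is 0, p ∈ I.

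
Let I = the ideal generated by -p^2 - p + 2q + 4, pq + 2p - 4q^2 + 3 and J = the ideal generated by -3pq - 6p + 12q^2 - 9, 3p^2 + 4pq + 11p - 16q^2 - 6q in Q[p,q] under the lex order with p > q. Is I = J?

Yes, the ideals are equal.

Two ideals are equal iff their reduced Gröbner bases coincide (the reduced basis is unique for a fixed ordering).
Buchberger on the first generating set:
f_1 = -p^2 - p + 2q + 4, LT = p^2.
f_2 = pq + 2p - 4q^2 + 3, LT = pq.

S(f_1,f_2): lcm = p^2q. S = -2p^2 + 4pq^2 + pq - 3p - 2q^2 - 4q.
  leading term p^2: subtract (2)·f_1 from -2p^2 + 4pq^2 + pq - 3p - 2q^2 - 4q → 4pq^2 + pq - p - 2q^2 - 8q - 8
  leading term pq^2: subtract (4q)·f_2 from 4pq^2 + pq - p - 2q^2 - 8q - 8 → -7pq - p + 16q^3 - 2q^2 - 20q - 8
  leading term pq: subtract (-7)·f_2 from -7pq - p + 16q^3 - 2q^2 - 20q - 8 → 13p + 16q^3 - 30q^2 - 20q + 13
  leading term p: no divisor's leading term divides it; move 13p to the remainder.
  leading term q^3: no divisor's leading term divides it; move 16q^3 to the remainder.
  leading term q^2: no divisor's leading term divides it; move -30q^2 to the remainder.
  leading term q: no divisor's leading term divides it; move -20q to the remainder.
  leading term 1: no divisor's leading term divides it; move 13 to the remainder.
  remainder 13p + 16q^3 - 30q^2 - 20q + 13 ≠ 0; add g_3 = 13p + 16q^3 - 30q^2 - 20q + 13 to the basis.

S(f_1,g_3): lcm = p^2. S = -16/13pq^3 + 30/13pq^2 + 20/13pq - 2q - 4.
  leading term pq^3: subtract (-16/13q^2)·f_2 from -16/13pq^3 + 30/13pq^2 + 20/13pq - 2q - 4 → 62/13pq^2 + 20/13pq - 64/13q^4 + 48/13q^2 - 2q - 4
  leading term pq^2: subtract (62/13q)·f_2 from 62/13pq^2 + 20/13pq - 64/13q^4 + 48/13q^2 - 2q - 4 → -8pq - 64/13q^4 + 248/13q^3 + 48/13q^2 - 212/13q - 4
  leading term pq: subtract (-8)·f_2 from -8pq - 64/13q^4 + 248/13q^3 + 48/13q^2 - 212/13q - 4 → 16p - 64/13q^4 + 248/13q^3 - 368/13q^2 - 212/13q + 20
  leading term p: subtract (16/13)·g_3 from 16p - 64/13q^4 + 248/13q^3 - 368/13q^2 - 212/13q + 20 → -64/13q^4 - 8/13q^3 + 112/13q^2 + 108/13q + 4
  leading term q^4: no divisor's leading term divides it; move -64/13q^4 to the remainder.
  leading term q^3: no divisor's leading term divides it; move -8/13q^3 to the remainder.
  leading term q^2: no divisor's leading term divides it; move 112/13q^2 to the remainder.
  leading term q: no divisor's leading term divides it; move 108/13q to the remainder.
  leading term 1: no divisor's leading term divides it; move 4 to the remainder.
  remainder -64/13q^4 - 8/13q^3 + 112/13q^2 + 108/13q + 4 ≠ 0; add g_4 = -64/13q^4 - 8/13q^3 + 112/13q^2 + 108/13q + 4 to the basis.

The other S-polynomials (S(f_2,g_3), S(f_1,g_4), S(f_2,g_4), S(g_3,g_4)) all reduce to 0 modulo the current basis, so we have a Gröbner basis.
Inter-reduce: drop elements whose leading term is divisible by another's, tail-reduce, and make monic.
Reduced Gröbner basis: {p + 16/13q^3 - 30/13q^2 - 20/13q + 1, q^4 + 1/8q^3 - 7/4q^2 - 27/16q - 13/16}.

Buchberger on the second generating set:
h_1 = -3pq - 6p + 12q^2 - 9, LT = pq.
h_2 = 3p^2 + 4pq + 11p - 16q^2 - 6q, LT = p^2.

S(h_1,h_2): lcm = p^2q. S = 2p^2 - 16/3pq^2 - 11/3pq + 3p + 16/3q^3 + 2q^2.
  leading term p^2: subtract (2/3)·h_2 from 2p^2 - 16/3pq^2 - 11/3pq + 3p + 16/3q^3 + 2q^2 → -16/3pq^2 - 19/3pq - 13/3p + 16/3q^3 + 38/3q^2 + 4q
  leading term pq^2: subtract (16/9q)·h_1 from -16/3pq^2 - 19/3pq - 13/3p + 16/3q^3 + 38/3q^2 + 4q → 13/3pq - 13/3p - 16q^3 + 38/3q^2 + 20q
  leading term pq: subtract (-13/9)·h_1 from 13/3pq - 13/3p - 16q^3 + 38/3q^2 + 20q → -13p - 16q^3 + 30q^2 + 20q - 13
  leading term p: no divisor's leading term divides it; move -13p to the remainder.
  leading term q^3: no divisor's leading term divides it; move -16q^3 to the remainder.
  leading term q^2: no divisor's leading term divides it; move 30q^2 to the remainder.
  leading term q: no divisor's leading term divides it; move 20q to the remainder.
  leading term 1: no divisor's leading term divides it; move -13 to the remainder.
  remainder -13p - 16q^3 + 30q^2 + 20q - 13 ≠ 0; add k_3 = -13p - 16q^3 + 30q^2 + 20q - 13 to the basis.

S(h_1,k_3): lcm = pq. S = 2p - 16/13q^4 + 30/13q^3 - 32/13q^2 - q + 3.
  leading term p: subtract (-2/13)·k_3 from 2p - 16/13q^4 + 30/13q^3 - 32/13q^2 - q + 3 → -16/13q^4 - 2/13q^3 + 28/13q^2 + 27/13q + 1
  leading term q^4: no divisor's leading term divides it; move -16/13q^4 to the remainder.
  leading term q^3: no divisor's leading term divides it; move -2/13q^3 to the remainder.
  leading term q^2: no divisor's leading term divides it; move 28/13q^2 to the remainder.
  leading term q: no divisor's leading term divides it; move 27/13q to the remainder.
  leading term 1: no divisor's leading term divides it; move 1 to the remainder.
  remainder -16/13q^4 - 2/13q^3 + 28/13q^2 + 27/13q + 1 ≠ 0; add k_4 = -16/13q^4 - 2/13q^3 + 28/13q^2 + 27/13q + 1 to the basis.

The other S-polynomials (S(h_2,k_3), S(h_1,k_4), S(h_2,k_4), S(k_3,k_4)) all reduce to 0 modulo the current basis, so we have a Gröbner basis.
Inter-reduce: drop elements whose leading term is divisible by another's, tail-reduce, and make monic.
Reduced Gröbner basis: {p + 16/13q^3 - 30/13q^2 - 20/13q + 1, q^4 + 1/8q^3 - 7/4q^2 - 27/16q - 13/16}.

The two bases agree; hence the ideals are identical.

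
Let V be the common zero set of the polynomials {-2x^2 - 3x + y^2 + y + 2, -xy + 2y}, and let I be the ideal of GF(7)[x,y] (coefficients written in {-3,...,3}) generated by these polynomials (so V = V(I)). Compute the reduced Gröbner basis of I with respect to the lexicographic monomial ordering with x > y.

G = {x^2 - 2x + 3y^2 + 3y - 1, xy - 2y, y^3 + y^2 + 2y}

f_1 = -2x^2 - 3x + y^2 + y + 2, LT = x^2.
f_2 = -xy + 2y, LT = xy.

S(f_1,f_2): lcm = x^2y. S = 3y^3 + 3y^2 - y.
  reduce S modulo (f_1, f_2):
  remainder 3y^3 + 3y^2 - y ≠ 0; add g_3 = 3y^3 + 3y^2 - y to the basis.

The other S-polynomials (S(f_1,g_3), S(f_2,g_3)) all reduce to 0 modulo the current basis, so we have a Gröbner basis.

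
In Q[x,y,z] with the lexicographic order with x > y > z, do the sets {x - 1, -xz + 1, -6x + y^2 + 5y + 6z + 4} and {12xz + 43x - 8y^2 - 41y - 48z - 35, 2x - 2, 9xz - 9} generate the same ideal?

No, the ideals differ.

For a fixed monomial order, each ideal has a unique reduced Gröbner basis; comparing bases decides equality.
Buchberger on the first generating set:
f_1 = x - 1, LT = x.
f_2 = -xz + 1, LT = xz.
f_3 = -6x + y^2 + 5y + 6z + 4, LT = x.

S(f_1,f_2): lcm = xz. S = -z + 1.
  leading term z: no divisor's leading term divides it; move -z to the remainder.
  leading term 1: no divisor's leading term divides it; move 1 to the remainder.
  remainder -z + 1 ≠ 0; add g_4 = -z + 1 to the basis.

S(f_1,f_3): lcm = x. S = 1/6y^2 + 5/6y + z - 1/3.
  leading term y^2: no divisor's leading term divides it; move 1/6y^2 to the remainder.
  leading term y: no divisor's leading term divides it; move 5/6y to the remainder.
  leading term z: subtract (-1)·g_4 from z - 1/3 → 2/3
  leading term 1: no divisor's leading term divides it; move 2/3 to the remainder.
  remainder 1/6y^2 + 5/6y + 2/3 ≠ 0; add g_5 = 1/6y^2 + 5/6y + 2/3 to the basis.

The other S-polynomials (S(f_2,f_3), S(f_1,g_4), S(f_2,g_4), S(f_3,g_4), S(f_1,g_5), S(f_2,g_5), S(f_3,g_5), S(g_4,g_5)) all reduce to 0 modulo the current basis, so we have a Gröbner basis.
Inter-reduce: drop elements whose leading term is divisible by another's, tail-reduce, and make monic.
Reduced Gröbner basis: {x - 1, y^2 + 5y + 4, z - 1}.

Buchberger on the second generating set:
h_1 = 12xz + 43x - 8y^2 - 41y - 48z - 35, LT = xz.
h_2 = 2x - 2, LT = x.
h_3 = 9xz - 9, LT = xz.

S(h_1,h_2): lcm = xz. S = 43/12x - 2/3y^2 - 41/12y - 3z - 35/12.
  leading term x: subtract (43/24)·h_2 from 43/12x - 2/3y^2 - 41/12y - 3z - 35/12 → -2/3y^2 - 41/12y - 3z + 2/3
  leading term y^2: no divisor's leading term divides it; move -2/3y^2 to the remainder.
  leading term y: no divisor's leading term divides it; move -41/12y to the remainder.
  leading term z: no divisor's leading term divides it; move -3z to the remainder.
  leading term 1: no divisor's leading term divides it; move 2/3 to the remainder.
  remainder -2/3y^2 - 41/12y - 3z + 2/3 ≠ 0; add k_4 = -2/3y^2 - 41/12y - 3z + 2/3 to the basis.

S(h_1,h_3): lcm = xz. S = 43/12x - 2/3y^2 - 41/12y - 4z - 23/12.
  leading term x: subtract (43/24)·h_2 from 43/12x - 2/3y^2 - 41/12y - 4z - 23/12 → -2/3y^2 - 41/12y - 4z + 5/3
  leading term y^2: subtract (1)·k_4 from -2/3y^2 - 41/12y - 4z + 5/3 → -z + 1
  leading term z: no divisor's leading term divides it; move -z to the remainder.
  leading term 1: no divisor's leading term divides it; move 1 to the remainder.
  remainder -z + 1 ≠ 0; add k_5 = -z + 1 to the basis.

The other S-polynomials (S(h_2,h_3), S(h_1,k_4), S(h_2,k_4), S(h_3,k_4), S(h_1,k_5), S(h_2,k_5), S(h_3,k_5), S(k_4,k_5)) all reduce to 0 modulo the current basis, so we have a Gröbner basis.
Inter-reduce: drop elements whose leading term is divisible by another's, tail-reduce, and make monic.
Reduced Gröbner basis: {x - 1, y^2 + 41/8y + 7/2, z - 1}.

Since the reduced bases disagree, the two ideals are not the same.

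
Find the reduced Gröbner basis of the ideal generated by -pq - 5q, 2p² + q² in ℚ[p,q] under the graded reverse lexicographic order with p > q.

The reduced Gröbner basis is the canonical form of the ideal for this ordering.

f_1 = -pq - 5q, LT = pq.
f_2 = 2p² + q², LT = p².

S(f_1,f_2): lcm = p²q. S = -½q³ + 5pq.
  leading term q³: no divisor's leading term divides it; move -½q³ to the remainder.
  leading term pq: subtract (-5)·f_1 from 5pq → -25q
  leading term q: no divisor's leading term divides it; move -25q to the remainder.
  remainder -½q³ - 25q ≠ 0; add g_3 = -½q³ - 25q to the basis.

S(f_1,g_3): lcm = pq³. S = 5q³ - 50pq.
  leading term q³: subtract (-10)·g_3 from 5q³ - 50pq → -50pq - 250q
  leading term pq: subtract (50)·f_1 from -50pq - 250q → 0
  remainder 0.

S(f_2,g_3): leading monomials are coprime, so the S-polynomial reduces to 0 (Buchberger's first criterion).
Every S-polynomial of the final basis reduces to 0, so we have a Gröbner basis.

G = {q³ + 50q, p² + ½q², pq + 5q}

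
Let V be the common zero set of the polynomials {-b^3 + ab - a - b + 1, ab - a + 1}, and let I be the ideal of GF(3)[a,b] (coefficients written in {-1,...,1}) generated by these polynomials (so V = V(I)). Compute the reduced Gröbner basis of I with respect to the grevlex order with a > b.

Buchberger's algorithm terminates because the ascending chain of leading-term ideals stabilizes.

f_1 = -b^3 + ab - a - b + 1, LT = b^3.
f_2 = ab - a + 1, LT = ab.

S(f_1,f_2): lcm = ab^3. S = -a^2b + ab^2 + a^2 + ab - b^2 - a.
  leading term a^2b: subtract (-a)·f_2 from -a^2b + ab^2 + a^2 + ab - b^2 - a → ab^2 + ab - b^2
  leading term ab^2: subtract (b)·f_2 from ab^2 + ab - b^2 → -ab - b^2 - b
  leading term ab: subtract (-1)·f_2 from -ab - b^2 - b → -b^2 - a - b + 1
  leading term b^2: no divisor's leading term divides it; move -b^2 to the remainder.
  leading term a: no divisor's leading term divides it; move -a to the remainder.
  leading term b: no divisor's leading term divides it; move -b to the remainder.
  leading term 1: no divisor's leading term divides it; move 1 to the remainder.
  remainder -b^2 - a - b + 1 ≠ 0; add g_3 = -b^2 - a - b + 1 to the basis.

S(f_2,g_3): lcm = ab^2. S = -a^2 + ab + a + b.
  leading term a^2: no divisor's leading term divides it; move -a^2 to the remainder.
  leading term ab: subtract (1)·f_2 from ab + a + b → -a + b - 1
  leading term a: no divisor's leading term divides it; move -a to the remainder.
  leading term b: no divisor's leading term divides it; move b to the remainder.
  leading term 1: no divisor's leading term divides it; move -1 to the remainder.
  remainder -a^2 - a + b - 1 ≠ 0; add g_4 = -a^2 - a + b - 1 to the basis.

The other S-polynomials (S(f_1,g_3), S(f_1,g_4), S(f_2,g_4), S(g_3,g_4)) all reduce to 0 modulo the current basis, so we have a Gröbner basis.
Inter-reduce: drop elements whose leading term is divisible by another's, tail-reduce, and make monic.

G = {a^2 + a - b + 1, ab - a + 1, b^2 + a + b - 1}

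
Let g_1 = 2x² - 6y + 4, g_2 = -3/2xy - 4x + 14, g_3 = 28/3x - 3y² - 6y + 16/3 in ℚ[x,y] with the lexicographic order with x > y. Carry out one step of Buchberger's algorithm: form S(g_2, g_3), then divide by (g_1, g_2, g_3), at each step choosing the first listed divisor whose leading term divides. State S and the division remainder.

S(g_2, g_3) = 8/3x + 9/28y³ + 9/14y² - 4/7y - 28/3; remainder on division = 9/28y³ + 3/2y² + 8/7y - 76/7.

lcm(LM(g_2), LM(g_3)) = xy.
S = (lcm/LT(g_2))·g_2 − (lcm/LT(g_3))·g_3 = 8/3x + 9/28y³ + 9/14y² - 4/7y - 28/3.
Reduce S modulo (g_1, g_2, g_3) in that order:
  leading term x: subtract (2/7)·g_3 from 8/3x + 9/28y³ + 9/14y² - 4/7y - 28/3 → 9/28y³ + 3/2y² + 8/7y - 76/7
  leading term y³: no divisor's leading term divides it; move 9/28y³ to the remainder.
  leading term y²: no divisor's leading term divides it; move 3/2y² to the remainder.
  leading term y: no divisor's leading term divides it; move 8/7y to the remainder.
  leading term 1: no divisor's leading term divides it; move -76/7 to the remainder.
The remainder 9/28y³ + 3/2y² + 8/7y - 76/7 is nonzero, so it would be added as the next basis element.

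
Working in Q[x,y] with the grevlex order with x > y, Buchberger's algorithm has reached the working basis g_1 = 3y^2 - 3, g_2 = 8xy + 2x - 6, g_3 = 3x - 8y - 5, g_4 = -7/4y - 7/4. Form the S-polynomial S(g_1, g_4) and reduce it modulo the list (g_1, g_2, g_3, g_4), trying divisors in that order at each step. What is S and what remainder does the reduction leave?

lcm(LM(g_1), LM(g_4)) = y^2.
S = (lcm/LT(g_1))·g_1 − (lcm/LT(g_4))·g_4 = -y - 1.
Reduce S modulo (g_1, g_2, g_3, g_4) in that order:
  leading term y: subtract (4/7)·g_4 from -y - 1 → 0
The remainder is 0, so this S-polynomial contributes no new basis element.

S(g_1, g_4) = -y - 1; remainder on division = 0.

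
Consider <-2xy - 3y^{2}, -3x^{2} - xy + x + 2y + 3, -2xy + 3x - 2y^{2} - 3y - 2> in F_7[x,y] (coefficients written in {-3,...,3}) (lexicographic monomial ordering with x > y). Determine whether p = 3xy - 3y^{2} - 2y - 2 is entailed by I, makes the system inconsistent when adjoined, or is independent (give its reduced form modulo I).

Adjoining 3xy - 3y^{2} - 2y - 2 makes the ideal the whole ring: the system is inconsistent.

First compute the reduced Gröbner basis of I by Buchberger's algorithm.
f_1 = -2xy - 3y^{2}, LT = xy.
f_2 = -3x^{2} - xy + x + 2y + 3, LT = x^{2}.
f_3 = -2xy + 3x - 2y^{2} - 3y - 2, LT = xy.

S(f_1,f_2): lcm = x^{2}y. S = -2xy + 3y^{2} + y.
  leading term xy: subtract (1)·f_1 from -2xy + 3y^{2} + y → -y^{2} + y
  leading term y^{2}: no divisor's leading term divides it; move -y^{2} to the remainder.
  leading term y: no divisor's leading term divides it; move y to the remainder.
  remainder -y^{2} + y ≠ 0; add h_4 = -y^{2} + y to the basis.

S(f_1,f_3): lcm = xy. S = -2x - 3y^{2} + 2y - 1.
  leading term x: no divisor's leading term divides it; move -2x to the remainder.
  leading term y^{2}: subtract (3)·h_4 from -3y^{2} + 2y - 1 → -y - 1
  leading term y: no divisor's leading term divides it; move -y to the remainder.
  leading term 1: no divisor's leading term divides it; move -1 to the remainder.
  remainder -2x - y - 1 ≠ 0; add h_5 = -2x - y - 1 to the basis.

S(f_3,h_4): lcm = xy^{2}. S = 3xy + y^{3} - 2y^{2} + y.
  leading term xy: subtract (2)·f_1 from 3xy + y^{3} - 2y^{2} + y → y^{3} - 3y^{2} + y
  leading term y^{3}: subtract (-y)·h_4 from y^{3} - 3y^{2} + y → -2y^{2} + y
  leading term y^{2}: subtract (2)·h_4 from -2y^{2} + y → -y
  leading term y: no divisor's leading term divides it; move -y to the remainder.
  remainder -y ≠ 0; add h_6 = -y to the basis.

The other S-polynomials (S(f_2,f_3), S(f_1,h_4), S(f_2,h_4), S(f_1,h_5), S(f_2,h_5), S(f_3,h_5), S(h_4,h_5), S(f_1,h_6), S(f_2,h_6), S(f_3,h_6), S(h_4,h_6), S(h_5,h_6)) all reduce to 0 modulo the current basis, so we have a Gröbner basis.
Inter-reduce: drop elements whose leading term is divisible by another's, tail-reduce, and make monic.
Reduced Gröbner basis: {x - 3, y}.
Label its elements g_1 = x - 3, g_2 = y.

Reduce p = 3xy - 3y^{2} - 2y - 2 modulo G:
  leading term xy: subtract (3y)·g_1 from 3xy - 3y^{2} - 2y - 2 → -3y^{2} - 2
  leading term y^{2}: subtract (-3y)·g_2 from -3y^{2} - 2 → -2
  leading term 1: no divisor's leading term divides it; move -2 to the remainder.
  normal form = -2.
The normal form is nonzero, so p ∉ I. Since p minus its normal form lies in I, I + (p) = I + (r) where r = -2; decide whether this ideal is the whole ring.
Here r = -2 is a nonzero constant, hence a unit: 1 ∈ I + (p), the Gröbner basis of I + (p) is {1}, and the enlarged system has no common solution — adjoining p is inconsistent.

The remainder on division by a Gröbner basis is unique — it is the normal form.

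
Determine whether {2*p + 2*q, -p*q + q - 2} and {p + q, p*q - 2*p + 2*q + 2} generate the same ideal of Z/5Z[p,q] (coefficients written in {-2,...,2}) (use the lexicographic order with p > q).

Yes, the ideals are equal.

Two ideals are equal iff their reduced Gröbner bases coincide (the reduced basis is unique for a fixed ordering).
Buchberger on the first generating set:
f_1 = 2*p + 2*q, LT = p.
f_2 = -p*q + q - 2, LT = p*q.

S(f_1,f_2): lcm = p*q. S = q**2 + q - 2.
  leading term q**2: no divisor's leading term divides it; move q**2 to the remainder.
  leading term q: no divisor's leading term divides it; move q to the remainder.
  leading term 1: no divisor's leading term divides it; move -2 to the remainder.
  remainder q**2 + q - 2 ≠ 0; add g_3 = q**2 + q - 2 to the basis.

The other S-polynomials (S(f_1,g_3), S(f_2,g_3)) all reduce to 0 modulo the current basis, so we have a Gröbner basis.
Inter-reduce: drop elements whose leading term is divisible by another's, tail-reduce, and make monic.
Reduced Gröbner basis: {p + q, q**2 + q - 2}.

Buchberger on the second generating set:
h_1 = p + q, LT = p.
h_2 = p*q - 2*p + 2*q + 2, LT = p*q.

S(h_1,h_2): lcm = p*q. S = 2*p + q**2 - 2*q - 2.
  leading term p: subtract (2)·h_1 from 2*p + q**2 - 2*q - 2 → q**2 + q - 2
  leading term q**2: no divisor's leading term divides it; move q**2 to the remainder.
  leading term q: no divisor's leading term divides it; move q to the remainder.
  leading term 1: no divisor's leading term divides it; move -2 to the remainder.
  remainder q**2 + q - 2 ≠ 0; add k_3 = q**2 + q - 2 to the basis.

The other S-polynomials (S(h_1,k_3), S(h_2,k_3)) all reduce to 0 modulo the current basis, so we have a Gröbner basis.
Inter-reduce: drop elements whose leading term is divisible by another's, tail-reduce, and make monic.
Reduced Gröbner basis: {p + q, q**2 + q - 2}.

The two bases agree; hence the ideals are identical.
The same test decides containment: I ⊆ J iff every generator of I reduces to 0 modulo a Gröbner basis of J.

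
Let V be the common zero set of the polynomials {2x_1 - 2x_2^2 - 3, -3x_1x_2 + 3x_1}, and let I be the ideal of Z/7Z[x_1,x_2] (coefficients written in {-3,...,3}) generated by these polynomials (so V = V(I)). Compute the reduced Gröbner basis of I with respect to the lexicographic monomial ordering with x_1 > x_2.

G = {x_1 - x_2^2 + 2, x_2^3 - x_2^2 - 2x_2 + 2}

f_1 = 2x_1 - 2x_2^2 - 3, LT = x_1.
f_2 = -3x_1x_2 + 3x_1, LT = x_1x_2.

S(f_1,f_2): lcm = x_1x_2. S = x_1 - x_2^3 + 2x_2.
  reduce S modulo (f_1, f_2):
  remainder -x_2^3 + x_2^2 + 2x_2 - 2 ≠ 0; add g_3 = -x_2^3 + x_2^2 + 2x_2 - 2 to the basis.

The other S-polynomials (S(f_1,g_3), S(f_2,g_3)) all reduce to 0 modulo the current basis, so we have a Gröbner basis.
Inter-reduce: drop elements whose leading term is divisible by another's, tail-reduce, and make monic.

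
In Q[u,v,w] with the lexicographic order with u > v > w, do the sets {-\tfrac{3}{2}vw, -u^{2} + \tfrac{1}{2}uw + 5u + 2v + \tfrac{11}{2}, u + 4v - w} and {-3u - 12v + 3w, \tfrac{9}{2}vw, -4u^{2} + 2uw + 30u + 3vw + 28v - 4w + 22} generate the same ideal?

Equality of ideals is decidable: compute both reduced Gröbner bases (unique for the ordering) and check whether they agree.
Buchberger on the first generating set:
f_1 = -\tfrac{3}{2}vw, LT = vw.
f_2 = -u^{2} + \tfrac{1}{2}uw + 5u + 2v + \tfrac{11}{2}, LT = u^{2}.
f_3 = u + 4v - w, LT = u.

S(f_2,f_3): lcm = u^{2}. S = -4uv + \tfrac{1}{2}uw - 5u - 2v - \tfrac{11}{2}.
  reduce S modulo (f_1, f_2, f_3):
  remainder 16v^{2} + 18v + \tfrac{1}{2}w^{2} - 5w - \tfrac{11}{2} ≠ 0; add g_4 = 16v^{2} + 18v + \tfrac{1}{2}w^{2} - 5w - \tfrac{11}{2} to the basis.

S(f_1,g_4): lcm = v^{2}w. S = -\tfrac{9}{8}vw - \tfrac{1}{32}w^{3} + \tfrac{5}{16}w^{2} + \tfrac{11}{32}w.
  reduce S modulo (f_1, f_2, f_3, g_4):
  remainder -\tfrac{1}{32}w^{3} + \tfrac{5}{16}w^{2} + \tfrac{11}{32}w ≠ 0; add g_5 = -\tfrac{1}{32}w^{3} + \tfrac{5}{16}w^{2} + \tfrac{11}{32}w to the basis.

The other S-polynomials (S(f_1,f_2), S(f_1,f_3), S(f_2,g_4), S(f_3,g_4), S(f_1,g_5), S(f_2,g_5), S(f_3,g_5), S(g_4,g_5)) all reduce to 0 modulo the current basis, so we have a Gröbner basis.
Inter-reduce: drop elements whose leading term is divisible by another's, tail-reduce, and make monic.
Reduced Gröbner basis: {u + 4v - w, v^{2} + \tfrac{9}{8}v + \tfrac{1}{32}w^{2} - \tfrac{5}{16}w - \tfrac{11}{32}, vw, w^{3} - 10w^{2} - 11w}.

Buchberger on the second generating set:
h_1 = -3u - 12v + 3w, LT = u.
h_2 = \tfrac{9}{2}vw, LT = vw.
h_3 = -4u^{2} + 2uw + 30u + 3vw + 28v - 4w + 22, LT = u^{2}.

S(h_1,h_3): lcm = u^{2}. S = 4uv - \tfrac{1}{2}uw + \tfrac{15}{2}u + \tfrac{3}{4}vw + 7v - w + \tfrac{11}{2}.
  reduce S modulo (h_1, h_2, h_3):
  remainder -16v^{2} - 23v - \tfrac{1}{2}w^{2} + \tfrac{13}{2}w + \tfrac{11}{2} ≠ 0; add k_4 = -16v^{2} - 23v - \tfrac{1}{2}w^{2} + \tfrac{13}{2}w + \tfrac{11}{2} to the basis.

S(h_2,k_4): lcm = v^{2}w. S = -\tfrac{23}{16}vw - \tfrac{1}{32}w^{3} + \tfrac{13}{32}w^{2} + \tfrac{11}{32}w.
  reduce S modulo (h_1, h_2, h_3, k_4):
  remainder -\tfrac{1}{32}w^{3} + \tfrac{13}{32}w^{2} + \tfrac{11}{32}w ≠ 0; add k_5 = -\tfrac{1}{32}w^{3} + \tfrac{13}{32}w^{2} + \tfrac{11}{32}w to the basis.

The other S-polynomials (S(h_1,h_2), S(h_2,h_3), S(h_1,k_4), S(h_3,k_4), S(h_1,k_5), S(h_2,k_5), S(h_3,k_5), S(k_4,k_5)) all reduce to 0 modulo the current basis, so we have a Gröbner basis.
Inter-reduce: drop elements whose leading term is divisible by another's, tail-reduce, and make monic.
Reduced Gröbner basis: {u + 4v - w, v^{2} + \tfrac{23}{16}v + \tfrac{1}{32}w^{2} - \tfrac{13}{32}w - \tfrac{11}{32}, vw, w^{3} - 13w^{2} - 11w}.

Since the reduced bases disagree, the two ideals are not the same.

No, the ideals differ.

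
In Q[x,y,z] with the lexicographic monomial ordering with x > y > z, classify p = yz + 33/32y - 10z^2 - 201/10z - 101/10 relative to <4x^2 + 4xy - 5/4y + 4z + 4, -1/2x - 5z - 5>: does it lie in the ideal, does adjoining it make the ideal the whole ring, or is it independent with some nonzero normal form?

First compute the reduced Gröbner basis of I by Buchberger's algorithm.
f_1 = 4x^2 + 4xy - 5/4y + 4z + 4, LT = x^2.
f_2 = -1/2x - 5z - 5, LT = x.

S(f_1,f_2): lcm = x^2. S = xy - 10xz - 10x - 5/16y + z + 1.
  leading term xy: subtract (-2y)·f_2 from xy - 10xz - 10x - 5/16y + z + 1 → -10xz - 10x - 10yz - 165/16y + z + 1
  leading term xz: subtract (20z)·f_2 from -10xz - 10x - 10yz - 165/16y + z + 1 → -10x - 10yz - 165/16y + 100z^2 + 101z + 1
  leading term x: subtract (20)·f_2 from -10x - 10yz - 165/16y + 100z^2 + 101z + 1 → -10yz - 165/16y + 100z^2 + 201z + 101
  leading term yz: no divisor's leading term divides it; move -10yz to the remainder.
  leading term y: no divisor's leading term divides it; move -165/16y to the remainder.
  leading term z^2: no divisor's leading term divides it; move 100z^2 to the remainder.
  leading term z: no divisor's leading term divides it; move 201z to the remainder.
  leading term 1: no divisor's leading term divides it; move 101 to the remainder.
  remainder -10yz - 165/16y + 100z^2 + 201z + 101 ≠ 0; add h_3 = -10yz - 165/16y + 100z^2 + 201z + 101 to the basis.

S(f_1,h_3): leading monomials are coprime, so the S-polynomial reduces to 0 (Buchberger's first criterion).
S(f_2,h_3): leading monomials are coprime, so the S-polynomial reduces to 0 (Buchberger's first criterion).
Every S-polynomial of the final basis reduces to 0, so we have a Gröbner basis.
Inter-reduce: drop elements whose leading term is divisible by another's, tail-reduce, and make monic.
Reduced Gröbner basis: {x + 10z + 10, yz + 33/32y - 10z^2 - 201/10z - 101/10}.
Label its elements g_1 = x + 10z + 10, g_2 = yz + 33/32y - 10z^2 - 201/10z - 101/10.

Reduce p = yz + 33/32y - 10z^2 - 201/10z - 101/10 modulo G:
  leading term yz: subtract (1)·g_2 from yz + 33/32y - 10z^2 - 201/10z - 101/10 → 0
  normal form = 0.
Since the normal form is 0, p ∈ I.

yz + 33/32y - 10z^2 - 201/10z - 101/10 lies in I (it reduces to 0).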